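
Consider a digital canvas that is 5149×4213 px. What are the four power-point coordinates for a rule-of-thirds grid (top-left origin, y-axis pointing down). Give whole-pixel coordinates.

(1716, 1404), (3433, 1404), (1716, 2809), (3433, 2809)

One third of 5149 is 1716.33; one third of 4213 is 1404.33.
Vertical third lines at x = 1716 and x = 3433; horizontal third lines at y = 1404 and y = 2809.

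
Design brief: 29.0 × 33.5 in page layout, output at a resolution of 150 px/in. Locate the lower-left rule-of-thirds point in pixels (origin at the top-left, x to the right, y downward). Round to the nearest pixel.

In pixels the canvas is 29.0 × 150 = 4350 wide and 33.5 × 150 = 5025 tall.
The lower-left point is one-third across and two-thirds down:
x = 1 × 4350/3 ≈ 1450; y = 2 × 5025/3 ≈ 3350.

(1450, 3350)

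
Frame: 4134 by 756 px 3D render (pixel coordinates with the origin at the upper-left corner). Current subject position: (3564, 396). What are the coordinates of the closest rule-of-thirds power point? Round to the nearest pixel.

(2756, 504)

Third lines: x ∈ {1378, 2756}, y ∈ {252, 504}.
3564 is closer to x = 2756; 396 is closer to y = 504.
So the nearest intersection is the lower-right power point.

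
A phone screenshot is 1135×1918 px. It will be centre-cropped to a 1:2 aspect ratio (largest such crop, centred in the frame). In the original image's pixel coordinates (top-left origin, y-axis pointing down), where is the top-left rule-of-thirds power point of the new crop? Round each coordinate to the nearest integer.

x = 408 px, y = 639 px

1135/1918 > 1/2, so the 1:2 crop keeps the full height 1918 and trims width to 1918 × 1/2 = 959.00 px.
Left offset = (1135 − 959.00)/2 = 88.00 px; top offset = 0.
Top-left is one-third across and one-third down within the crop:
x = 88.00 + 1 × 959.00/3 ≈ 408; y = 0.00 + 1 × 1918.00/3 ≈ 639.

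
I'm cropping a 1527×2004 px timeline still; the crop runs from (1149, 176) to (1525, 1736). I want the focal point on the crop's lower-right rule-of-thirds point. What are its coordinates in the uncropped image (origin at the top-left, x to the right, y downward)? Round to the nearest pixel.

Crop width = 1525 − 1149 = 376 px; one third is 125.33 px.
Crop height = 1736 − 176 = 1560 px; one third is 520.00 px.
The lower-right point is two-thirds across and two-thirds down within the crop:
x = 1149 + 2 × 125.33 ≈ 1400; y = 176 + 2 × 520.00 ≈ 1216.

x = 1400 px, y = 1216 px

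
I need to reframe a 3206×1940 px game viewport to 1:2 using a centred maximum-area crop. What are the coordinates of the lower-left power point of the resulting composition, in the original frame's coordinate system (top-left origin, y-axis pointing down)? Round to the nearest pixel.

3206/1940 > 1/2, so the 1:2 crop keeps the full height 1940 and trims width to 1940 × 1/2 = 970.00 px.
Left offset = (3206 − 970.00)/2 = 1118.00 px; top offset = 0.
Lower-left is one-third across and two-thirds down within the crop:
x = 1118.00 + 1 × 970.00/3 ≈ 1441; y = 0.00 + 2 × 1940.00/3 ≈ 1293.

(1441, 1293)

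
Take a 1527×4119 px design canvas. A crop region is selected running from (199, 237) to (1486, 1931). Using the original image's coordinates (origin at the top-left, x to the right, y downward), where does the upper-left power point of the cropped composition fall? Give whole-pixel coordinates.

Crop width = 1486 − 199 = 1287 px; one third is 429.00 px.
Crop height = 1931 − 237 = 1694 px; one third is 564.67 px.
The upper-left point is one-third across and one-third down within the crop:
x = 199 + 1 × 429.00 ≈ 628; y = 237 + 1 × 564.67 ≈ 802.

(628, 802)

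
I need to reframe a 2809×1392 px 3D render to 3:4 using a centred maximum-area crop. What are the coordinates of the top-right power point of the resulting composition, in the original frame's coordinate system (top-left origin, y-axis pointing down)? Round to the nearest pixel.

2809/1392 > 3/4, so the 3:4 crop keeps the full height 1392 and trims width to 1392 × 3/4 = 1044.00 px.
Left offset = (2809 − 1044.00)/2 = 882.50 px; top offset = 0.
Top-right is two-thirds across and one-third down within the crop:
x = 882.50 + 2 × 1044.00/3 ≈ 1579; y = 0.00 + 1 × 1392.00/3 ≈ 464.

x = 1579 px, y = 464 px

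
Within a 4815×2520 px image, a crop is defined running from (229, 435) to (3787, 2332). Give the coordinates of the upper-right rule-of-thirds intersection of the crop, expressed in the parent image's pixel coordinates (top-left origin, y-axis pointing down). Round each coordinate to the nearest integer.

Crop width = 3787 − 229 = 3558 px; one third is 1186.00 px.
Crop height = 2332 − 435 = 1897 px; one third is 632.33 px.
The upper-right point is two-thirds across and one-third down within the crop:
x = 229 + 2 × 1186.00 ≈ 2601; y = 435 + 1 × 632.33 ≈ 1067.

x = 2601 px, y = 1067 px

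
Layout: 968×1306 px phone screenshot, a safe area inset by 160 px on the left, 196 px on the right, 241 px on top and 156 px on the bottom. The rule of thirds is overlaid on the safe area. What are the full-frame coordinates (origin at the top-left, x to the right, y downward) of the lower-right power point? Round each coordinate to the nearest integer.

Content width = 968 − 160 − 196 = 612 px; content height = 1306 − 241 − 156 = 909 px.
Lower-right is two-thirds across and two-thirds down within the safe area.
x = 160 + 2 × 612/3 = 160 + 408.00 ≈ 568
y = 241 + 2 × 909/3 = 241 + 606.00 ≈ 847

x = 568 px, y = 847 px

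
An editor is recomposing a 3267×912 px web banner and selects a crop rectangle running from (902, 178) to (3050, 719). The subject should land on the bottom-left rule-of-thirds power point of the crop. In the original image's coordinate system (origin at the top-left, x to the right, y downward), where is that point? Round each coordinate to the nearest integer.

Crop width = 3050 − 902 = 2148 px; one third is 716.00 px.
Crop height = 719 − 178 = 541 px; one third is 180.33 px.
The bottom-left point is one-third across and two-thirds down within the crop:
x = 902 + 1 × 716.00 ≈ 1618; y = 178 + 2 × 180.33 ≈ 539.

x = 1618 px, y = 539 px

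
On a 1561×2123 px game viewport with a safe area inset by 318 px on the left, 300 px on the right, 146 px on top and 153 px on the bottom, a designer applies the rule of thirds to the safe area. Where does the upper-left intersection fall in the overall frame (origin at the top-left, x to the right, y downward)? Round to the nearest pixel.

Content width = 1561 − 318 − 300 = 943 px; content height = 2123 − 146 − 153 = 1824 px.
Upper-left is one-third across and one-third down within the safe area.
x = 318 + 1 × 943/3 = 318 + 314.33 ≈ 632
y = 146 + 1 × 1824/3 = 146 + 608.00 ≈ 754

x = 632 px, y = 754 px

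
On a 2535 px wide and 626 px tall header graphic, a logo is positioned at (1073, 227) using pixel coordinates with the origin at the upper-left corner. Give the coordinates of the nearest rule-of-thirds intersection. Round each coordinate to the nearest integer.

x = 845 px, y = 209 px

Third lines: x ∈ {845, 1690}, y ∈ {209, 417}.
1073 is closer to x = 845; 227 is closer to y = 209.
So the nearest intersection is the upper-left power point.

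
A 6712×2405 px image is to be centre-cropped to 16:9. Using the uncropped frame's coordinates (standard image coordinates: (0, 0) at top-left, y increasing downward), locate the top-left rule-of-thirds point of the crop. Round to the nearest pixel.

6712/2405 > 16/9, so the 16:9 crop keeps the full height 2405 and trims width to 2405 × 16/9 = 4275.56 px.
Left offset = (6712 − 4275.56)/2 = 1218.22 px; top offset = 0.
Top-left is one-third across and one-third down within the crop:
x = 1218.22 + 1 × 4275.56/3 ≈ 2643; y = 0.00 + 1 × 2405.00/3 ≈ 802.

(2643, 802)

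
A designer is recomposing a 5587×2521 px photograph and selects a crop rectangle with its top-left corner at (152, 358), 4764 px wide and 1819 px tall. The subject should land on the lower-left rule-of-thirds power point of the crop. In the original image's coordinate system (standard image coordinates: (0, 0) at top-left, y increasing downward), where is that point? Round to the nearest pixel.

(1740, 1571)

One third of the crop width 4764 is 1588.00 px.
One third of the crop height 1819 is 606.33 px.
The lower-left point is one-third across and two-thirds down within the crop:
x = 152 + 1 × 1588.00 ≈ 1740; y = 358 + 2 × 606.33 ≈ 1571.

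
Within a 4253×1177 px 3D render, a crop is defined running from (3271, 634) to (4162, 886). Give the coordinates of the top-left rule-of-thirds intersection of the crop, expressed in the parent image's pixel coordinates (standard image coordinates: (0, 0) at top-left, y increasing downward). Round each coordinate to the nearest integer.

Crop width = 4162 − 3271 = 891 px; one third is 297.00 px.
Crop height = 886 − 634 = 252 px; one third is 84.00 px.
The top-left point is one-third across and one-third down within the crop:
x = 3271 + 1 × 297.00 ≈ 3568; y = 634 + 1 × 84.00 ≈ 718.

(3568, 718)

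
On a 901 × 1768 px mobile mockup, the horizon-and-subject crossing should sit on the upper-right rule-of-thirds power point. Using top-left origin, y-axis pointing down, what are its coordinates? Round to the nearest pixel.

The upper-right point sits two-thirds of the way across and one-third of the way down.
x = 2 × 901/3 ≈ 601; y = 1 × 1768/3 ≈ 589.

x = 601 px, y = 589 px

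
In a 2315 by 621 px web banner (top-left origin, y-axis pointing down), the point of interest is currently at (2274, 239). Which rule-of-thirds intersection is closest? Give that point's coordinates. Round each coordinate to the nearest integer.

Third lines: x ∈ {772, 1543}, y ∈ {207, 414}.
2274 is closer to x = 1543; 239 is closer to y = 207.
So the nearest intersection is the upper-right power point.

x = 1543 px, y = 207 px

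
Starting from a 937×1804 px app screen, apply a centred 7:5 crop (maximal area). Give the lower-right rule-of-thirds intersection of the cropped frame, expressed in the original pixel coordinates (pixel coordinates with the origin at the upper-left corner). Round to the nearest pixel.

x = 625 px, y = 1014 px

937/1804 < 7/5, so the 7:5 crop keeps the full width 937 and trims height to 937 × 5/7 = 669.29 px.
Top offset = (1804 − 669.29)/2 = 567.36 px; left offset = 0.
Lower-right is two-thirds across and two-thirds down within the crop:
x = 0.00 + 2 × 937.00/3 ≈ 625; y = 567.36 + 2 × 669.29/3 ≈ 1014.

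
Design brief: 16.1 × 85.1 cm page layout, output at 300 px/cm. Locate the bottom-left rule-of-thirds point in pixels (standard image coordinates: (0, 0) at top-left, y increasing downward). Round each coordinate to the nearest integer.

In pixels the canvas is 16.1 × 300 = 4830 wide and 85.1 × 300 = 25530 tall.
The bottom-left point is one-third across and two-thirds down:
x = 1 × 4830/3 ≈ 1610; y = 2 × 25530/3 ≈ 17020.

(1610, 17020)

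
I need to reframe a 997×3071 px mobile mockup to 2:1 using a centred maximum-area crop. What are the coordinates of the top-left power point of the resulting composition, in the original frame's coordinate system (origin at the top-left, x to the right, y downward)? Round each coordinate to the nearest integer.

997/3071 < 2/1, so the 2:1 crop keeps the full width 997 and trims height to 997 × 1/2 = 498.50 px.
Top offset = (3071 − 498.50)/2 = 1286.25 px; left offset = 0.
Top-left is one-third across and one-third down within the crop:
x = 0.00 + 1 × 997.00/3 ≈ 332; y = 1286.25 + 1 × 498.50/3 ≈ 1452.

(332, 1452)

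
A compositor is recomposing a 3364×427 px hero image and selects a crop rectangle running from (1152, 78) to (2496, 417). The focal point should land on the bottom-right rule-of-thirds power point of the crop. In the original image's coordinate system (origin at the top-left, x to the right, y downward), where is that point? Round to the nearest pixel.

(2048, 304)

Crop width = 2496 − 1152 = 1344 px; one third is 448.00 px.
Crop height = 417 − 78 = 339 px; one third is 113.00 px.
The bottom-right point is two-thirds across and two-thirds down within the crop:
x = 1152 + 2 × 448.00 ≈ 2048; y = 78 + 2 × 113.00 ≈ 304.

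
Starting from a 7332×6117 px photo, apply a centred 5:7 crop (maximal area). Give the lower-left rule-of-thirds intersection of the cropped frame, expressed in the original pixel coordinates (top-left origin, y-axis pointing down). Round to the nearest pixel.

7332/6117 > 5/7, so the 5:7 crop keeps the full height 6117 and trims width to 6117 × 5/7 = 4369.29 px.
Left offset = (7332 − 4369.29)/2 = 1481.36 px; top offset = 0.
Lower-left is one-third across and two-thirds down within the crop:
x = 1481.36 + 1 × 4369.29/3 ≈ 2938; y = 0.00 + 2 × 6117.00/3 ≈ 4078.

x = 2938 px, y = 4078 px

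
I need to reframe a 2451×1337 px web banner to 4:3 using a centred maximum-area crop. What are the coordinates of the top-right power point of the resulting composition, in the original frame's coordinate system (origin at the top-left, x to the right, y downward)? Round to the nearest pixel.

(1523, 446)

2451/1337 > 4/3, so the 4:3 crop keeps the full height 1337 and trims width to 1337 × 4/3 = 1782.67 px.
Left offset = (2451 − 1782.67)/2 = 334.17 px; top offset = 0.
Top-right is two-thirds across and one-third down within the crop:
x = 334.17 + 2 × 1782.67/3 ≈ 1523; y = 0.00 + 1 × 1337.00/3 ≈ 446.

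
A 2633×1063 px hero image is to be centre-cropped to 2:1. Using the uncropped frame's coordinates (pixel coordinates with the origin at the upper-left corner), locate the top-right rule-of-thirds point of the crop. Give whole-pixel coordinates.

2633/1063 > 2/1, so the 2:1 crop keeps the full height 1063 and trims width to 1063 × 2/1 = 2126.00 px.
Left offset = (2633 − 2126.00)/2 = 253.50 px; top offset = 0.
Top-right is two-thirds across and one-third down within the crop:
x = 253.50 + 2 × 2126.00/3 ≈ 1671; y = 0.00 + 1 × 1063.00/3 ≈ 354.

x = 1671 px, y = 354 px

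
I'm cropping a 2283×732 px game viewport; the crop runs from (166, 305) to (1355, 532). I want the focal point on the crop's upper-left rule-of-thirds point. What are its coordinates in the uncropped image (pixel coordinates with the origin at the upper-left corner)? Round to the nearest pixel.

Crop width = 1355 − 166 = 1189 px; one third is 396.33 px.
Crop height = 532 − 305 = 227 px; one third is 75.67 px.
The upper-left point is one-third across and one-third down within the crop:
x = 166 + 1 × 396.33 ≈ 562; y = 305 + 1 × 75.67 ≈ 381.

x = 562 px, y = 381 px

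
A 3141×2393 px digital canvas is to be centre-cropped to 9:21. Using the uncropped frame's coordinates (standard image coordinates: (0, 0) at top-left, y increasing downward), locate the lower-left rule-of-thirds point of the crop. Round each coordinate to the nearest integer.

x = 1400 px, y = 1595 px

3141/2393 > 9/21, so the 9:21 crop keeps the full height 2393 and trims width to 2393 × 9/21 = 1025.57 px.
Left offset = (3141 − 1025.57)/2 = 1057.71 px; top offset = 0.
Lower-left is one-third across and two-thirds down within the crop:
x = 1057.71 + 1 × 1025.57/3 ≈ 1400; y = 0.00 + 2 × 2393.00/3 ≈ 1595.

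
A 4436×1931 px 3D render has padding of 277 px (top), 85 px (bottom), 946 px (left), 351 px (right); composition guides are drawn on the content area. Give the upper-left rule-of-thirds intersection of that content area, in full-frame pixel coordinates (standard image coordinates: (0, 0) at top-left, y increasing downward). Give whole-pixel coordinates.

Content width = 4436 − 946 − 351 = 3139 px; content height = 1931 − 277 − 85 = 1569 px.
Upper-left is one-third across and one-third down within the content area.
x = 946 + 1 × 3139/3 = 946 + 1046.33 ≈ 1992
y = 277 + 1 × 1569/3 = 277 + 523.00 ≈ 800

(1992, 800)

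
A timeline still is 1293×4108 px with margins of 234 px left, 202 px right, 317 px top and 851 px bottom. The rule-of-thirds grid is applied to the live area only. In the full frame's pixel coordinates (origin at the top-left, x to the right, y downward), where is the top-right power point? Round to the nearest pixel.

Content width = 1293 − 234 − 202 = 857 px; content height = 4108 − 317 − 851 = 2940 px.
Top-right is two-thirds across and one-third down within the live area.
x = 234 + 2 × 857/3 = 234 + 571.33 ≈ 805
y = 317 + 1 × 2940/3 = 317 + 980.00 ≈ 1297

x = 805 px, y = 1297 px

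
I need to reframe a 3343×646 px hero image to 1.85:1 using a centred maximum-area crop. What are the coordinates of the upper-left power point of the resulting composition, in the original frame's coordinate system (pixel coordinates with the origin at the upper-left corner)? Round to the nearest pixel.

3343/646 > 1.85/1, so the 1.85:1 crop keeps the full height 646 and trims width to 646 × 1.85/1 = 1195.10 px.
Left offset = (3343 − 1195.10)/2 = 1073.95 px; top offset = 0.
Upper-left is one-third across and one-third down within the crop:
x = 1073.95 + 1 × 1195.10/3 ≈ 1472; y = 0.00 + 1 × 646.00/3 ≈ 215.

(1472, 215)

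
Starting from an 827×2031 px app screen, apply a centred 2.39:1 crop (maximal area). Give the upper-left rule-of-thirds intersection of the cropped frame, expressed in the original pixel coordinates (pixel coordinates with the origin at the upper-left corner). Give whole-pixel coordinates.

x = 276 px, y = 958 px

827/2031 < 2.39/1, so the 2.39:1 crop keeps the full width 827 and trims height to 827 × 1/2.39 = 346.03 px.
Top offset = (2031 − 346.03)/2 = 842.49 px; left offset = 0.
Upper-left is one-third across and one-third down within the crop:
x = 0.00 + 1 × 827.00/3 ≈ 276; y = 842.49 + 1 × 346.03/3 ≈ 958.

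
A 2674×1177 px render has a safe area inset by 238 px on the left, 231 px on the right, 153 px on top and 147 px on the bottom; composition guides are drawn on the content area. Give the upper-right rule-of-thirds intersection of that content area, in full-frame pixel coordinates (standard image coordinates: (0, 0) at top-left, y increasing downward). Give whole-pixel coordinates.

Content width = 2674 − 238 − 231 = 2205 px; content height = 1177 − 153 − 147 = 877 px.
Upper-right is two-thirds across and one-third down within the content area.
x = 238 + 2 × 2205/3 = 238 + 1470.00 ≈ 1708
y = 153 + 1 × 877/3 = 153 + 292.33 ≈ 445

(1708, 445)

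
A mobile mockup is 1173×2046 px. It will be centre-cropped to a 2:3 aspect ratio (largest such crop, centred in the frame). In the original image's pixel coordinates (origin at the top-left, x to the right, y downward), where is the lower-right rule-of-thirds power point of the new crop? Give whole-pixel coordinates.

1173/2046 < 2/3, so the 2:3 crop keeps the full width 1173 and trims height to 1173 × 3/2 = 1759.50 px.
Top offset = (2046 − 1759.50)/2 = 143.25 px; left offset = 0.
Lower-right is two-thirds across and two-thirds down within the crop:
x = 0.00 + 2 × 1173.00/3 ≈ 782; y = 143.25 + 2 × 1759.50/3 ≈ 1316.

x = 782 px, y = 1316 px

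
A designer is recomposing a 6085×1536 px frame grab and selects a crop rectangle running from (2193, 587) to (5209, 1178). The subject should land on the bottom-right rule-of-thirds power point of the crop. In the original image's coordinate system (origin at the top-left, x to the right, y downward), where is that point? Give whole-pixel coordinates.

x = 4204 px, y = 981 px

Crop width = 5209 − 2193 = 3016 px; one third is 1005.33 px.
Crop height = 1178 − 587 = 591 px; one third is 197.00 px.
The bottom-right point is two-thirds across and two-thirds down within the crop:
x = 2193 + 2 × 1005.33 ≈ 4204; y = 587 + 2 × 197.00 ≈ 981.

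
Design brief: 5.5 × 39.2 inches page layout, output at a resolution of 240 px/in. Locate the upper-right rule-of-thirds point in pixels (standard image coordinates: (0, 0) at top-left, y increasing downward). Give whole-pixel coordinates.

x = 880 px, y = 3136 px

In pixels the canvas is 5.5 × 240 = 1320 wide and 39.2 × 240 = 9408 tall.
The upper-right point is two-thirds across and one-third down:
x = 2 × 1320/3 ≈ 880; y = 1 × 9408/3 ≈ 3136.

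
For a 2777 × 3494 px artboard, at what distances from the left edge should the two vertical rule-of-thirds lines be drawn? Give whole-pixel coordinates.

2777 / 3 = 925.67, so the vertical lines sit at one and two thirds of 2777.

926 px and 1851 px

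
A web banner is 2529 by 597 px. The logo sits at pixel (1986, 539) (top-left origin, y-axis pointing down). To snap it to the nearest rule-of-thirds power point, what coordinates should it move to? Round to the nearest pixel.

x = 1686 px, y = 398 px

Third lines: x ∈ {843, 1686}, y ∈ {199, 398}.
1986 is closer to x = 1686; 539 is closer to y = 398.
So the nearest intersection is the lower-right power point.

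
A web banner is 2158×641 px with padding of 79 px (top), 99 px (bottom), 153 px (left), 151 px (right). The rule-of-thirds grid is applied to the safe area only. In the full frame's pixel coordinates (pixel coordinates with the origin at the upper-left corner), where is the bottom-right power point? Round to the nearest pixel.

Content width = 2158 − 153 − 151 = 1854 px; content height = 641 − 79 − 99 = 463 px.
Bottom-right is two-thirds across and two-thirds down within the safe area.
x = 153 + 2 × 1854/3 = 153 + 1236.00 ≈ 1389
y = 79 + 2 × 463/3 = 79 + 308.67 ≈ 388

(1389, 388)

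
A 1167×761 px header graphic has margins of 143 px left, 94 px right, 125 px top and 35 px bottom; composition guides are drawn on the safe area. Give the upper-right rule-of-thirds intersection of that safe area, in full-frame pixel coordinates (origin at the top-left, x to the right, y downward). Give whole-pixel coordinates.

(763, 325)

Content width = 1167 − 143 − 94 = 930 px; content height = 761 − 125 − 35 = 601 px.
Upper-right is two-thirds across and one-third down within the safe area.
x = 143 + 2 × 930/3 = 143 + 620.00 ≈ 763
y = 125 + 1 × 601/3 = 125 + 200.33 ≈ 325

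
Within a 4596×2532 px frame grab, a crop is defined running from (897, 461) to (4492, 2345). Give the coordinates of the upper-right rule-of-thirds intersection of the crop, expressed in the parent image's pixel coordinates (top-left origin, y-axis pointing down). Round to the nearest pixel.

Crop width = 4492 − 897 = 3595 px; one third is 1198.33 px.
Crop height = 2345 − 461 = 1884 px; one third is 628.00 px.
The upper-right point is two-thirds across and one-third down within the crop:
x = 897 + 2 × 1198.33 ≈ 3294; y = 461 + 1 × 628.00 ≈ 1089.

x = 3294 px, y = 1089 px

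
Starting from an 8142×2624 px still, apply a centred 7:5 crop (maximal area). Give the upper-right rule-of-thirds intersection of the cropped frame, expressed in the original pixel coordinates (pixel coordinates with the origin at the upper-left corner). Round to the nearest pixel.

8142/2624 > 7/5, so the 7:5 crop keeps the full height 2624 and trims width to 2624 × 7/5 = 3673.60 px.
Left offset = (8142 − 3673.60)/2 = 2234.20 px; top offset = 0.
Upper-right is two-thirds across and one-third down within the crop:
x = 2234.20 + 2 × 3673.60/3 ≈ 4683; y = 0.00 + 1 × 2624.00/3 ≈ 875.

x = 4683 px, y = 875 px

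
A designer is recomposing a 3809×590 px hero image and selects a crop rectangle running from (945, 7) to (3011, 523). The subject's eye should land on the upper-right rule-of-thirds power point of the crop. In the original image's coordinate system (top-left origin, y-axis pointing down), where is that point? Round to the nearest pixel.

Crop width = 3011 − 945 = 2066 px; one third is 688.67 px.
Crop height = 523 − 7 = 516 px; one third is 172.00 px.
The upper-right point is two-thirds across and one-third down within the crop:
x = 945 + 2 × 688.67 ≈ 2322; y = 7 + 1 × 172.00 ≈ 179.

x = 2322 px, y = 179 px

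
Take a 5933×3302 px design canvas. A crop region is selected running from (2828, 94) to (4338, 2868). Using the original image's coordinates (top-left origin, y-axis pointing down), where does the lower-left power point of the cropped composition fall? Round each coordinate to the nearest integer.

x = 3331 px, y = 1943 px

Crop width = 4338 − 2828 = 1510 px; one third is 503.33 px.
Crop height = 2868 − 94 = 2774 px; one third is 924.67 px.
The lower-left point is one-third across and two-thirds down within the crop:
x = 2828 + 1 × 503.33 ≈ 3331; y = 94 + 2 × 924.67 ≈ 1943.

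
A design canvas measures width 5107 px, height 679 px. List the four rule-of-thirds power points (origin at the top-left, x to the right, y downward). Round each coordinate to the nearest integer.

(1702, 226), (3405, 226), (1702, 453), (3405, 453)

One third of 5107 is 1702.33; one third of 679 is 226.33.
Vertical third lines at x = 1702 and x = 3405; horizontal third lines at y = 226 and y = 453.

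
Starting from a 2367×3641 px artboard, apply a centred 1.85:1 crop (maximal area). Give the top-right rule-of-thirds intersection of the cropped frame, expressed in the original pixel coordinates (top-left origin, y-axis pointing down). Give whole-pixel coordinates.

2367/3641 < 1.85/1, so the 1.85:1 crop keeps the full width 2367 and trims height to 2367 × 1/1.85 = 1279.46 px.
Top offset = (3641 − 1279.46)/2 = 1180.77 px; left offset = 0.
Top-right is two-thirds across and one-third down within the crop:
x = 0.00 + 2 × 2367.00/3 ≈ 1578; y = 1180.77 + 1 × 1279.46/3 ≈ 1607.

x = 1578 px, y = 1607 px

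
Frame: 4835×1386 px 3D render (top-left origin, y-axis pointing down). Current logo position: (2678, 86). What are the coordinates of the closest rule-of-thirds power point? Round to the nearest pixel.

(3223, 462)

Third lines: x ∈ {1612, 3223}, y ∈ {462, 924}.
2678 is closer to x = 3223; 86 is closer to y = 462.
So the nearest intersection is the upper-right power point.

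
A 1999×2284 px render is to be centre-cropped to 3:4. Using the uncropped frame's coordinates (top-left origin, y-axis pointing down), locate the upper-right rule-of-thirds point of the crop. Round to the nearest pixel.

(1285, 761)

1999/2284 > 3/4, so the 3:4 crop keeps the full height 2284 and trims width to 2284 × 3/4 = 1713.00 px.
Left offset = (1999 − 1713.00)/2 = 143.00 px; top offset = 0.
Upper-right is two-thirds across and one-third down within the crop:
x = 143.00 + 2 × 1713.00/3 ≈ 1285; y = 0.00 + 1 × 2284.00/3 ≈ 761.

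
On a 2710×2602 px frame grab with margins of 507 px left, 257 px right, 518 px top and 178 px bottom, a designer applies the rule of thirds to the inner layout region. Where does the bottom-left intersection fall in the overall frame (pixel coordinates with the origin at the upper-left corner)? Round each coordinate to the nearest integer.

Content width = 2710 − 507 − 257 = 1946 px; content height = 2602 − 518 − 178 = 1906 px.
Bottom-left is one-third across and two-thirds down within the inner layout region.
x = 507 + 1 × 1946/3 = 507 + 648.67 ≈ 1156
y = 518 + 2 × 1906/3 = 518 + 1270.67 ≈ 1789

(1156, 1789)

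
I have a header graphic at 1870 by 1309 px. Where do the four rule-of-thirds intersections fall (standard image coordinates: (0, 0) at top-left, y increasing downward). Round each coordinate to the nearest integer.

One third of 1870 is 623.33; one third of 1309 is 436.33.
Vertical third lines at x = 623 and x = 1247; horizontal third lines at y = 436 and y = 873.

(623, 436), (1247, 436), (623, 873), (1247, 873)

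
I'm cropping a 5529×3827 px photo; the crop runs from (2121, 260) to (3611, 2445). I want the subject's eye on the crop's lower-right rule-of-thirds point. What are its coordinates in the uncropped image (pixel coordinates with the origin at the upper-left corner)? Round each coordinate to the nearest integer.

x = 3114 px, y = 1717 px

Crop width = 3611 − 2121 = 1490 px; one third is 496.67 px.
Crop height = 2445 − 260 = 2185 px; one third is 728.33 px.
The lower-right point is two-thirds across and two-thirds down within the crop:
x = 2121 + 2 × 496.67 ≈ 3114; y = 260 + 2 × 728.33 ≈ 1717.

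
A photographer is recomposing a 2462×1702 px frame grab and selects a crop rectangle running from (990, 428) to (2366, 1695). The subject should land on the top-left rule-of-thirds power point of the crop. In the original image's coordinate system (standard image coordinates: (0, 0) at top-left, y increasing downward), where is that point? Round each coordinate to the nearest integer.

x = 1449 px, y = 850 px

Crop width = 2366 − 990 = 1376 px; one third is 458.67 px.
Crop height = 1695 − 428 = 1267 px; one third is 422.33 px.
The top-left point is one-third across and one-third down within the crop:
x = 990 + 1 × 458.67 ≈ 1449; y = 428 + 1 × 422.33 ≈ 850.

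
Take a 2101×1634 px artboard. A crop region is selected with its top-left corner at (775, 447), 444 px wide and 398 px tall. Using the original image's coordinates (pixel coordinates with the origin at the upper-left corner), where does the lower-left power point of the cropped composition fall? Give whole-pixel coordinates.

x = 923 px, y = 712 px

One third of the crop width 444 is 148.00 px.
One third of the crop height 398 is 132.67 px.
The lower-left point is one-third across and two-thirds down within the crop:
x = 775 + 1 × 148.00 ≈ 923; y = 447 + 2 × 132.67 ≈ 712.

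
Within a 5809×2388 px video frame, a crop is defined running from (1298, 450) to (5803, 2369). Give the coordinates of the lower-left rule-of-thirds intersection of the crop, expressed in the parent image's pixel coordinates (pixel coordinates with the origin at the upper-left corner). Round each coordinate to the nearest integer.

(2800, 1729)

Crop width = 5803 − 1298 = 4505 px; one third is 1501.67 px.
Crop height = 2369 − 450 = 1919 px; one third is 639.67 px.
The lower-left point is one-third across and two-thirds down within the crop:
x = 1298 + 1 × 1501.67 ≈ 2800; y = 450 + 2 × 639.67 ≈ 1729.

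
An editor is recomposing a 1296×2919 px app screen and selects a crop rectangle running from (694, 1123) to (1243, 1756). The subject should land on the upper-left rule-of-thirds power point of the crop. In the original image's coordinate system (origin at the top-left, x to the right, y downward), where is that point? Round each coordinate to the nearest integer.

Crop width = 1243 − 694 = 549 px; one third is 183.00 px.
Crop height = 1756 − 1123 = 633 px; one third is 211.00 px.
The upper-left point is one-third across and one-third down within the crop:
x = 694 + 1 × 183.00 ≈ 877; y = 1123 + 1 × 211.00 ≈ 1334.

x = 877 px, y = 1334 px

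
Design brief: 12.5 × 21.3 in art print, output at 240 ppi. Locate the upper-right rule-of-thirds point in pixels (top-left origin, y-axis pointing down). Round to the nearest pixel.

In pixels the canvas is 12.5 × 240 = 3000 wide and 21.3 × 240 = 5112 tall.
The upper-right point is two-thirds across and one-third down:
x = 2 × 3000/3 ≈ 2000; y = 1 × 5112/3 ≈ 1704.

(2000, 1704)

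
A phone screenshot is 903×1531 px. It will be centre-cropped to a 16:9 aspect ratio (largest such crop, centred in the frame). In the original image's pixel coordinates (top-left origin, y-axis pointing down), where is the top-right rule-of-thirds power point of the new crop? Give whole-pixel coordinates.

903/1531 < 16/9, so the 16:9 crop keeps the full width 903 and trims height to 903 × 9/16 = 507.94 px.
Top offset = (1531 − 507.94)/2 = 511.53 px; left offset = 0.
Top-right is two-thirds across and one-third down within the crop:
x = 0.00 + 2 × 903.00/3 ≈ 602; y = 511.53 + 1 × 507.94/3 ≈ 681.

(602, 681)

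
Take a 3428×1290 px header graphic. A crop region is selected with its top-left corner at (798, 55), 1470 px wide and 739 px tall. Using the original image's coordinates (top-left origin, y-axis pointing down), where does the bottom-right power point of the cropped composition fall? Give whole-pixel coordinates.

x = 1778 px, y = 548 px

One third of the crop width 1470 is 490.00 px.
One third of the crop height 739 is 246.33 px.
The bottom-right point is two-thirds across and two-thirds down within the crop:
x = 798 + 2 × 490.00 ≈ 1778; y = 55 + 2 × 246.33 ≈ 548.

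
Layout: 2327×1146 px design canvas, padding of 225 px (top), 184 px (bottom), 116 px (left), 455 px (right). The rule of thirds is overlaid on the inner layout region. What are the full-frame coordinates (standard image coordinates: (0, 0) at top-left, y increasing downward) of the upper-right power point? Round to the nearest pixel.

(1287, 471)

Content width = 2327 − 116 − 455 = 1756 px; content height = 1146 − 225 − 184 = 737 px.
Upper-right is two-thirds across and one-third down within the inner layout region.
x = 116 + 2 × 1756/3 = 116 + 1170.67 ≈ 1287
y = 225 + 1 × 737/3 = 225 + 245.67 ≈ 471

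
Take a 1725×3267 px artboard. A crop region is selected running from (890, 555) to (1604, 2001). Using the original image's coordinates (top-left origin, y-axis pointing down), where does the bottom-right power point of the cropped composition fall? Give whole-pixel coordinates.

(1366, 1519)

Crop width = 1604 − 890 = 714 px; one third is 238.00 px.
Crop height = 2001 − 555 = 1446 px; one third is 482.00 px.
The bottom-right point is two-thirds across and two-thirds down within the crop:
x = 890 + 2 × 238.00 ≈ 1366; y = 555 + 2 × 482.00 ≈ 1519.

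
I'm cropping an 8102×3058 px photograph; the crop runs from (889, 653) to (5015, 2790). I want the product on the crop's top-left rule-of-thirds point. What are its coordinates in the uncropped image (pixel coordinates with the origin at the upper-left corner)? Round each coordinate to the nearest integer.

Crop width = 5015 − 889 = 4126 px; one third is 1375.33 px.
Crop height = 2790 − 653 = 2137 px; one third is 712.33 px.
The top-left point is one-third across and one-third down within the crop:
x = 889 + 1 × 1375.33 ≈ 2264; y = 653 + 1 × 712.33 ≈ 1365.

(2264, 1365)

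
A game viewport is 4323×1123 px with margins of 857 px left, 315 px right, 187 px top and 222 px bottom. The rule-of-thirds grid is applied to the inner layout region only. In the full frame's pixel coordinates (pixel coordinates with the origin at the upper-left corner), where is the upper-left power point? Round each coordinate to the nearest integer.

Content width = 4323 − 857 − 315 = 3151 px; content height = 1123 − 187 − 222 = 714 px.
Upper-left is one-third across and one-third down within the inner layout region.
x = 857 + 1 × 3151/3 = 857 + 1050.33 ≈ 1907
y = 187 + 1 × 714/3 = 187 + 238.00 ≈ 425

(1907, 425)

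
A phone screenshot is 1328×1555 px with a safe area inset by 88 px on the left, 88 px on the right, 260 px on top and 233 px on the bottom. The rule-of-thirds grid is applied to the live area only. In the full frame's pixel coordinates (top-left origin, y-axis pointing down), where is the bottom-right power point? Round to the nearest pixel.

Content width = 1328 − 88 − 88 = 1152 px; content height = 1555 − 260 − 233 = 1062 px.
Bottom-right is two-thirds across and two-thirds down within the live area.
x = 88 + 2 × 1152/3 = 88 + 768.00 ≈ 856
y = 260 + 2 × 1062/3 = 260 + 708.00 ≈ 968

x = 856 px, y = 968 px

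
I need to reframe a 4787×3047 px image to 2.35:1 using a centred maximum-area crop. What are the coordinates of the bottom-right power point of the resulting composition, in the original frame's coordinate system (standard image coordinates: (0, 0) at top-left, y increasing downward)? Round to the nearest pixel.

4787/3047 < 2.35/1, so the 2.35:1 crop keeps the full width 4787 and trims height to 4787 × 1/2.35 = 2037.02 px.
Top offset = (3047 − 2037.02)/2 = 504.99 px; left offset = 0.
Bottom-right is two-thirds across and two-thirds down within the crop:
x = 0.00 + 2 × 4787.00/3 ≈ 3191; y = 504.99 + 2 × 2037.02/3 ≈ 1863.

(3191, 1863)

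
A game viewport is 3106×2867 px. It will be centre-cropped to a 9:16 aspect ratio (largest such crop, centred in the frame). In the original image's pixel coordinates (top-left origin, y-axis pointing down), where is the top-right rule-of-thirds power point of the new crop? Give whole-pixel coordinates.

3106/2867 > 9/16, so the 9:16 crop keeps the full height 2867 and trims width to 2867 × 9/16 = 1612.69 px.
Left offset = (3106 − 1612.69)/2 = 746.66 px; top offset = 0.
Top-right is two-thirds across and one-third down within the crop:
x = 746.66 + 2 × 1612.69/3 ≈ 1822; y = 0.00 + 1 × 2867.00/3 ≈ 956.

x = 1822 px, y = 956 px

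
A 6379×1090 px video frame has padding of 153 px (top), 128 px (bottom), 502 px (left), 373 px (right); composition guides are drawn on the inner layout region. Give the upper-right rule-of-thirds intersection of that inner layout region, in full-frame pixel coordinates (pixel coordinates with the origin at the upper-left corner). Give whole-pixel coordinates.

Content width = 6379 − 502 − 373 = 5504 px; content height = 1090 − 153 − 128 = 809 px.
Upper-right is two-thirds across and one-third down within the inner layout region.
x = 502 + 2 × 5504/3 = 502 + 3669.33 ≈ 4171
y = 153 + 1 × 809/3 = 153 + 269.67 ≈ 423

x = 4171 px, y = 423 px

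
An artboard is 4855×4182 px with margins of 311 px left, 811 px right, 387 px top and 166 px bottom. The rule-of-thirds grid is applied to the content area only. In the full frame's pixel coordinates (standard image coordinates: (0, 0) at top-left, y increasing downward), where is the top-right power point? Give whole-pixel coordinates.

(2800, 1597)

Content width = 4855 − 311 − 811 = 3733 px; content height = 4182 − 387 − 166 = 3629 px.
Top-right is two-thirds across and one-third down within the content area.
x = 311 + 2 × 3733/3 = 311 + 2488.67 ≈ 2800
y = 387 + 1 × 3629/3 = 387 + 1209.67 ≈ 1597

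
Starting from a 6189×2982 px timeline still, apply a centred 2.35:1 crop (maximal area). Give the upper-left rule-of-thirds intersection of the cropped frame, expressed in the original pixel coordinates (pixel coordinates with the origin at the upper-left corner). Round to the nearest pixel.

(2063, 1052)

6189/2982 < 2.35/1, so the 2.35:1 crop keeps the full width 6189 and trims height to 6189 × 1/2.35 = 2633.62 px.
Top offset = (2982 − 2633.62)/2 = 174.19 px; left offset = 0.
Upper-left is one-third across and one-third down within the crop:
x = 0.00 + 1 × 6189.00/3 ≈ 2063; y = 174.19 + 1 × 2633.62/3 ≈ 1052.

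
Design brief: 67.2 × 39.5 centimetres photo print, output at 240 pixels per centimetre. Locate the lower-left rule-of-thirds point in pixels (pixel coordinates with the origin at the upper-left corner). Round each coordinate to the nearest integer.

(5376, 6320)

In pixels the canvas is 67.2 × 240 = 16128 wide and 39.5 × 240 = 9480 tall.
The lower-left point is one-third across and two-thirds down:
x = 1 × 16128/3 ≈ 5376; y = 2 × 9480/3 ≈ 6320.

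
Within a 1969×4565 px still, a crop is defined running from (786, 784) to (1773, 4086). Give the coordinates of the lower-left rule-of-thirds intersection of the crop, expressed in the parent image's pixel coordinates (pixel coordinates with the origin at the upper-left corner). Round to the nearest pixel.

x = 1115 px, y = 2985 px

Crop width = 1773 − 786 = 987 px; one third is 329.00 px.
Crop height = 4086 − 784 = 3302 px; one third is 1100.67 px.
The lower-left point is one-third across and two-thirds down within the crop:
x = 786 + 1 × 329.00 ≈ 1115; y = 784 + 2 × 1100.67 ≈ 2985.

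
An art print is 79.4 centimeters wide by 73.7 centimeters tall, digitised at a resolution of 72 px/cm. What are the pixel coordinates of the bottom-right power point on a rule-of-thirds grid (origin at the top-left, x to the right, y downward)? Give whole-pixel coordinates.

In pixels the canvas is 79.4 × 72 = 5716.8 wide and 73.7 × 72 = 5306.4 tall.
The bottom-right point is two-thirds across and two-thirds down:
x = 2 × 5716.8/3 ≈ 3811; y = 2 × 5306.4/3 ≈ 3538.

x = 3811 px, y = 3538 px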